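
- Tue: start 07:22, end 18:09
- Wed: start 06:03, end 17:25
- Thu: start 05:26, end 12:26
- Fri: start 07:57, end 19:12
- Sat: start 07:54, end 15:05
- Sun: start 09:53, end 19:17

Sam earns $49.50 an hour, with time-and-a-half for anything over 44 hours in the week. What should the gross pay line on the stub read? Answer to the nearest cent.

$3142.01

Tue: 07:22–18:09 = 10 h 47 min
Wed: 06:03–17:25 = 11 h 22 min
Thu: 05:26–12:26 = 7 h 0 min
Fri: 07:57–19:12 = 11 h 15 min
Sat: 07:54–15:05 = 7 h 11 min
Sun: 09:53–19:17 = 9 h 24 min
Total worked: 56 h 59 min = 3419 min.
Regular 44 h 0 min = 2640 min at $49.50/h; overtime 12 h 59 min = 779 min at $74.25/h.
Pay = (2640 × $49.50 + 779 × $74.25) ÷ 60 = $3142.01.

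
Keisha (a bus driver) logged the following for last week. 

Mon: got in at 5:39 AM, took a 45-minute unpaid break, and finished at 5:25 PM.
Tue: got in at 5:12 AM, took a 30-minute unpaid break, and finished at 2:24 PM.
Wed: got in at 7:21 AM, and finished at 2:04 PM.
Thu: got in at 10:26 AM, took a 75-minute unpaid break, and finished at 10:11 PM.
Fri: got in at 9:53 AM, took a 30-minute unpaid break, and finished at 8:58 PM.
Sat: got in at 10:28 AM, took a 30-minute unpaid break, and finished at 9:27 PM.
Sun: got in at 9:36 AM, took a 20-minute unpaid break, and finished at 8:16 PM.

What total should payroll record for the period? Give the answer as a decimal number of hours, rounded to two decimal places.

68.33 hours

Mon: 5:39 AM–5:25 PM = 11 h 46 min; less 45 min break → 11 h 1 min
Tue: 5:12 AM–2:24 PM = 9 h 12 min; less 30 min break → 8 h 42 min
Wed: 7:21 AM–2:04 PM = 6 h 43 min
Thu: 10:26 AM–10:11 PM = 11 h 45 min; less 75 min break → 10 h 30 min
Fri: 9:53 AM–8:58 PM = 11 h 5 min; less 30 min break → 10 h 35 min
Sat: 10:28 AM–9:27 PM = 10 h 59 min; less 30 min break → 10 h 29 min
Sun: 9:36 AM–8:16 PM = 10 h 40 min; less 20 min break → 10 h 20 min
Total: 11 h 1 min + 8 h 42 min + 6 h 43 min + 10 h 30 min + 10 h 35 min + 10 h 29 min + 10 h 20 min = 68 h 20 min.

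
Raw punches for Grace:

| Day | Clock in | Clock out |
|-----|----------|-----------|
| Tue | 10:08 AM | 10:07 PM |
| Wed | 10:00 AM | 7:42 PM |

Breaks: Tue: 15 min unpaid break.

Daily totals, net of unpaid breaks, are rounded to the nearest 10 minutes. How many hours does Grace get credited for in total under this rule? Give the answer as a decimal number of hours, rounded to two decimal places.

Tue: 10:08 AM–10:07 PM = 11 h 59 min − 15 min = 11 h 44 min → rounds to 11 h 40 min
Wed: 10:00 AM–7:42 PM = 9 h 42 min → rounds to 9 h 40 min
Total credited: 21 h 20 min.

21.33 hours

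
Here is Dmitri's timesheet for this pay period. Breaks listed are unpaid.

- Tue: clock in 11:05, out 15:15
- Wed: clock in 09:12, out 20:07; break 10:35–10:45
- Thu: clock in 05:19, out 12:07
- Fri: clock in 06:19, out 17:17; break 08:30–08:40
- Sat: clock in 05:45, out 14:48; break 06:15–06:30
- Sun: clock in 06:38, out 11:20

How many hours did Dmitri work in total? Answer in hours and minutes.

46 h 1 min

Tue: 11:05–15:15 = 4 h 10 min
Wed: 09:12–20:07 = 10 h 55 min; less 10 min break → 10 h 45 min
Thu: 05:19–12:07 = 6 h 48 min
Fri: 06:19–17:17 = 10 h 58 min; less 10 min break → 10 h 48 min
Sat: 05:45–14:48 = 9 h 3 min; less 15 min break → 8 h 48 min
Sun: 06:38–11:20 = 4 h 42 min
Total: 4 h 10 min + 10 h 45 min + 6 h 48 min + 10 h 48 min + 8 h 48 min + 4 h 42 min = 46 h 1 min.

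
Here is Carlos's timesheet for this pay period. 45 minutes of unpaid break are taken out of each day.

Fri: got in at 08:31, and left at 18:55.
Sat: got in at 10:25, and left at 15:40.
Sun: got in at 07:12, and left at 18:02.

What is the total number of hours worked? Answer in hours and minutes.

Fri: 08:31–18:55 = 10 h 24 min; less 45 min break → 9 h 39 min
Sat: 10:25–15:40 = 5 h 15 min; less 45 min break → 4 h 30 min
Sun: 07:12–18:02 = 10 h 50 min; less 45 min break → 10 h 5 min
Total: 9 h 39 min + 4 h 30 min + 10 h 5 min = 24 h 14 min.

24 h 14 min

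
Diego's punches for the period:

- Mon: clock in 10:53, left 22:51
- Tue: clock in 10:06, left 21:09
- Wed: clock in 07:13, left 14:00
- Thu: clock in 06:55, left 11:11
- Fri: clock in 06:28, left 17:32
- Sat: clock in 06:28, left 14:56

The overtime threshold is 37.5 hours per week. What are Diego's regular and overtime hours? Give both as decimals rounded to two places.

Mon: 10:53–22:51 = 11 h 58 min
Tue: 10:06–21:09 = 11 h 3 min
Wed: 07:13–14:00 = 6 h 47 min
Thu: 06:55–11:11 = 4 h 16 min
Fri: 06:28–17:32 = 11 h 4 min
Sat: 06:28–14:56 = 8 h 28 min
Total worked: 53 h 36 min = 53.60 h.
Threshold 37.5 h → overtime 16 h 6 min, regular 37 h 30 min.

Regular 37.50 hours, overtime 16.10 hours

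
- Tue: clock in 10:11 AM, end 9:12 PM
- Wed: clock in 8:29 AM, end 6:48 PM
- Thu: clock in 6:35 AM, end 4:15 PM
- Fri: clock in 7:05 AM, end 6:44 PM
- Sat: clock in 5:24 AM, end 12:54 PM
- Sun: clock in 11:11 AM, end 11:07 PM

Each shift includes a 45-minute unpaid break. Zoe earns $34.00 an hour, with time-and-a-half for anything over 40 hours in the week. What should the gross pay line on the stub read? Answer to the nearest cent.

$2256.75

Tue: 10:11 AM–9:12 PM = 11 h 1 min; less 45 min break → 10 h 16 min
Wed: 8:29 AM–6:48 PM = 10 h 19 min; less 45 min break → 9 h 34 min
Thu: 6:35 AM–4:15 PM = 9 h 40 min; less 45 min break → 8 h 55 min
Fri: 7:05 AM–6:44 PM = 11 h 39 min; less 45 min break → 10 h 54 min
Sat: 5:24 AM–12:54 PM = 7 h 30 min; less 45 min break → 6 h 45 min
Sun: 11:11 AM–11:07 PM = 11 h 56 min; less 45 min break → 11 h 11 min
Total worked: 57 h 35 min = 3455 min.
Regular 40 h 0 min = 2400 min at $34.00/h; overtime 17 h 35 min = 1055 min at $51.00/h.
Pay = (2400 × $34.00 + 1055 × $51.00) ÷ 60 = $2256.75.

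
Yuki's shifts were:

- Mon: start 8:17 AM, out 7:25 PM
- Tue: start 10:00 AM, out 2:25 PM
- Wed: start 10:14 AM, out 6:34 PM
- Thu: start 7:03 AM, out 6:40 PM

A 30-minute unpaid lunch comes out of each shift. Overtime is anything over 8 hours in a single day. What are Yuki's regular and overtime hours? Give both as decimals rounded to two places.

Mon: 8:17 AM–7:25 PM = 11 h 8 min; less 30 min break → 10 h 38 min
Tue: 10:00 AM–2:25 PM = 4 h 25 min; less 30 min break → 3 h 55 min
Wed: 10:14 AM–6:34 PM = 8 h 20 min; less 30 min break → 7 h 50 min
Thu: 7:03 AM–6:40 PM = 11 h 37 min; less 30 min break → 11 h 7 min
Mon reg 8 h 0 min / OT 2 h 38 min; Tue reg 3 h 55 min / OT 0 h 0 min; Wed reg 7 h 50 min / OT 0 h 0 min; Thu reg 8 h 0 min / OT 3 h 7 min.
Totals: regular 27 h 45 min, overtime 5 h 45 min.

Regular 27.75 hours, overtime 5.75 hours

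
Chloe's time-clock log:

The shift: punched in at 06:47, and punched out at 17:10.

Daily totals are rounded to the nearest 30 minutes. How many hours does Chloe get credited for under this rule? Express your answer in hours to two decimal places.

The shift: 06:47–17:10 = 10 h 23 min → rounds to 10 h 30 min

10.50 hours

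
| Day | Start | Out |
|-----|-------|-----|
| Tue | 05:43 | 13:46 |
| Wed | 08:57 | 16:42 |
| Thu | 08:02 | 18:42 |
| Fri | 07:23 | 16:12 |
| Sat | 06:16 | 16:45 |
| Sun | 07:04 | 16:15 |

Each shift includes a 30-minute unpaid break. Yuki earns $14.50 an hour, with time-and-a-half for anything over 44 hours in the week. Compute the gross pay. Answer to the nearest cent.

Tue: 05:43–13:46 = 8 h 3 min; less 30 min break → 7 h 33 min
Wed: 08:57–16:42 = 7 h 45 min; less 30 min break → 7 h 15 min
Thu: 08:02–18:42 = 10 h 40 min; less 30 min break → 10 h 10 min
Fri: 07:23–16:12 = 8 h 49 min; less 30 min break → 8 h 19 min
Sat: 06:16–16:45 = 10 h 29 min; less 30 min break → 9 h 59 min
Sun: 07:04–16:15 = 9 h 11 min; less 30 min break → 8 h 41 min
Total worked: 51 h 57 min = 3117 min.
Regular 44 h 0 min = 2640 min at $14.50/h; overtime 7 h 57 min = 477 min at $21.75/h.
Pay = (2640 × $14.50 + 477 × $21.75) ÷ 60 = $810.91.

$810.91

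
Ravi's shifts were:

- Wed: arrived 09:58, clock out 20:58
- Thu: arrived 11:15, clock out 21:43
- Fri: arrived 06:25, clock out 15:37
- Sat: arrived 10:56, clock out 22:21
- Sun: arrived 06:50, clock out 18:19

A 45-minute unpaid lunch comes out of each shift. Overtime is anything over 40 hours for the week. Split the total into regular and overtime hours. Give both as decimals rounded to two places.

Regular 40.00 hours, overtime 9.82 hours

Wed: 09:58–20:58 = 11 h 0 min; less 45 min break → 10 h 15 min
Thu: 11:15–21:43 = 10 h 28 min; less 45 min break → 9 h 43 min
Fri: 06:25–15:37 = 9 h 12 min; less 45 min break → 8 h 27 min
Sat: 10:56–22:21 = 11 h 25 min; less 45 min break → 10 h 40 min
Sun: 06:50–18:19 = 11 h 29 min; less 45 min break → 10 h 44 min
Total worked: 49 h 49 min = 49.82 h.
Threshold 40 h → overtime 9 h 49 min, regular 40 h 0 min.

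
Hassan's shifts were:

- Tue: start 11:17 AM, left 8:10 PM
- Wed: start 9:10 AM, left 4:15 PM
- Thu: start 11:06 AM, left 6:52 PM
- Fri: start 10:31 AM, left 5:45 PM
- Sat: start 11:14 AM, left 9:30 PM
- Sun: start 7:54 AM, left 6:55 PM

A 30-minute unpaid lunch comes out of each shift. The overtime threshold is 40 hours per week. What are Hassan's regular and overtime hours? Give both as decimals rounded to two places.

Tue: 11:17 AM–8:10 PM = 8 h 53 min; less 30 min break → 8 h 23 min
Wed: 9:10 AM–4:15 PM = 7 h 5 min; less 30 min break → 6 h 35 min
Thu: 11:06 AM–6:52 PM = 7 h 46 min; less 30 min break → 7 h 16 min
Fri: 10:31 AM–5:45 PM = 7 h 14 min; less 30 min break → 6 h 44 min
Sat: 11:14 AM–9:30 PM = 10 h 16 min; less 30 min break → 9 h 46 min
Sun: 7:54 AM–6:55 PM = 11 h 1 min; less 30 min break → 10 h 31 min
Total worked: 49 h 15 min = 49.25 h.
Threshold 40 h → overtime 9 h 15 min, regular 40 h 0 min.

Regular 40.00 hours, overtime 9.25 hours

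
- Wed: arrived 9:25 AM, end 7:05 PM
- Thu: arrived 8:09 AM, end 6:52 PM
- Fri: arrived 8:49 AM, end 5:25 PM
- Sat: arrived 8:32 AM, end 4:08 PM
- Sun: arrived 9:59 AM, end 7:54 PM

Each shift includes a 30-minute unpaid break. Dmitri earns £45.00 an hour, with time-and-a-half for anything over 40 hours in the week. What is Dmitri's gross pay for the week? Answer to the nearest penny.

£2070.00

Wed: 9:25 AM–7:05 PM = 9 h 40 min; less 30 min break → 9 h 10 min
Thu: 8:09 AM–6:52 PM = 10 h 43 min; less 30 min break → 10 h 13 min
Fri: 8:49 AM–5:25 PM = 8 h 36 min; less 30 min break → 8 h 6 min
Sat: 8:32 AM–4:08 PM = 7 h 36 min; less 30 min break → 7 h 6 min
Sun: 9:59 AM–7:54 PM = 9 h 55 min; less 30 min break → 9 h 25 min
Total worked: 44 h 0 min = 2640 min.
Regular 40 h 0 min = 2400 min at £45.00/h; overtime 4 h 0 min = 240 min at £67.50/h.
Pay = (2400 × £45.00 + 240 × £67.50) ÷ 60 = £2070.00.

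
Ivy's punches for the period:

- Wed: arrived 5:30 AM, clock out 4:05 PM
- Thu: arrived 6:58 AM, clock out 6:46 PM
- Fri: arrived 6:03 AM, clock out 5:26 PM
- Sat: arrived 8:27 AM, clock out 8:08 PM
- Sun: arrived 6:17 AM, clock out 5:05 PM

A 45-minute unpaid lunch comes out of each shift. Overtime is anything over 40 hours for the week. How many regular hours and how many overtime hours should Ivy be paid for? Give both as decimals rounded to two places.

Wed: 5:30 AM–4:05 PM = 10 h 35 min; less 45 min break → 9 h 50 min
Thu: 6:58 AM–6:46 PM = 11 h 48 min; less 45 min break → 11 h 3 min
Fri: 6:03 AM–5:26 PM = 11 h 23 min; less 45 min break → 10 h 38 min
Sat: 8:27 AM–8:08 PM = 11 h 41 min; less 45 min break → 10 h 56 min
Sun: 6:17 AM–5:05 PM = 10 h 48 min; less 45 min break → 10 h 3 min
Total worked: 52 h 30 min = 52.50 h.
Threshold 40 h → overtime 12 h 30 min, regular 40 h 0 min.

Regular 40.00 hours, overtime 12.50 hours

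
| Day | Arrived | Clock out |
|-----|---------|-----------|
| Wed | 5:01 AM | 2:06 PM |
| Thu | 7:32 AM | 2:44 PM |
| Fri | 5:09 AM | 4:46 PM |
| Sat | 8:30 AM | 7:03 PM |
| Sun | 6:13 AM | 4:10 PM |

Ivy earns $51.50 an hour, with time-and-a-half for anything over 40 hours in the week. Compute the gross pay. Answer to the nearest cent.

Wed: 5:01 AM–2:06 PM = 9 h 5 min
Thu: 7:32 AM–2:44 PM = 7 h 12 min
Fri: 5:09 AM–4:46 PM = 11 h 37 min
Sat: 8:30 AM–7:03 PM = 10 h 33 min
Sun: 6:13 AM–4:10 PM = 9 h 57 min
Total worked: 48 h 24 min = 2904 min.
Regular 40 h 0 min = 2400 min at $51.50/h; overtime 8 h 24 min = 504 min at $77.25/h.
Pay = (2400 × $51.50 + 504 × $77.25) ÷ 60 = $2708.90.

$2708.90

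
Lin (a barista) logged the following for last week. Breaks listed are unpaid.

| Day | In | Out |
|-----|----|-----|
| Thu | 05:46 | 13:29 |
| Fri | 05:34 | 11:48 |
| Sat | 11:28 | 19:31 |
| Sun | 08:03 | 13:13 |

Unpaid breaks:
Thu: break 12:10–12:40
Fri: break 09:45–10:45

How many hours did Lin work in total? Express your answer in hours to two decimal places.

Thu: 05:46–13:29 = 7 h 43 min; less 30 min break → 7 h 13 min
Fri: 05:34–11:48 = 6 h 14 min; less 60 min break → 5 h 14 min
Sat: 11:28–19:31 = 8 h 3 min
Sun: 08:03–13:13 = 5 h 10 min
Total: 7 h 13 min + 5 h 14 min + 8 h 3 min + 5 h 10 min = 25 h 40 min.

25.67 hours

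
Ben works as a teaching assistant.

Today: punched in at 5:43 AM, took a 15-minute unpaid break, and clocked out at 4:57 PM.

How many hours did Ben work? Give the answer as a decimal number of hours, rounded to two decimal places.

Today: 5:43 AM–4:57 PM = 11 h 14 min; less 15 min break → 10 h 59 min

10.98 hours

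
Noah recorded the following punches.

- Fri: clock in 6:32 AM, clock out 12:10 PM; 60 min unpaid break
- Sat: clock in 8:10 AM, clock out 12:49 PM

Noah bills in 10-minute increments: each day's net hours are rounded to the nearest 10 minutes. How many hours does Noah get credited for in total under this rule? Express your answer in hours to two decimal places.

Fri: 6:32 AM–12:10 PM = 5 h 38 min − 60 min = 4 h 38 min → rounds to 4 h 40 min
Sat: 8:10 AM–12:49 PM = 4 h 39 min → rounds to 4 h 40 min
Total credited: 9 h 20 min.

9.33 hours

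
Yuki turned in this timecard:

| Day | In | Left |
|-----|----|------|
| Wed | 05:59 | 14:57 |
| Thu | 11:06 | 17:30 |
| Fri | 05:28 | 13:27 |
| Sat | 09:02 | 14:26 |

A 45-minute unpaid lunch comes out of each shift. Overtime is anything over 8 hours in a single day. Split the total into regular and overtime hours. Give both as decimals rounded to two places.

Regular 25.53 hours, overtime 0.22 hours

Wed: 05:59–14:57 = 8 h 58 min; less 45 min break → 8 h 13 min
Thu: 11:06–17:30 = 6 h 24 min; less 45 min break → 5 h 39 min
Fri: 05:28–13:27 = 7 h 59 min; less 45 min break → 7 h 14 min
Sat: 09:02–14:26 = 5 h 24 min; less 45 min break → 4 h 39 min
Wed reg 8 h 0 min / OT 0 h 13 min; Thu reg 5 h 39 min / OT 0 h 0 min; Fri reg 7 h 14 min / OT 0 h 0 min; Sat reg 4 h 39 min / OT 0 h 0 min.
Totals: regular 25 h 32 min, overtime 0 h 13 min.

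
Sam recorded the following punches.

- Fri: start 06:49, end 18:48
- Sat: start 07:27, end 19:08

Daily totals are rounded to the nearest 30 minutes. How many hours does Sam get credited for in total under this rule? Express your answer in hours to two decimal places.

Fri: 06:49–18:48 = 11 h 59 min → rounds to 12 h 0 min
Sat: 07:27–19:08 = 11 h 41 min → rounds to 11 h 30 min
Total credited: 23 h 30 min.

23.50 hours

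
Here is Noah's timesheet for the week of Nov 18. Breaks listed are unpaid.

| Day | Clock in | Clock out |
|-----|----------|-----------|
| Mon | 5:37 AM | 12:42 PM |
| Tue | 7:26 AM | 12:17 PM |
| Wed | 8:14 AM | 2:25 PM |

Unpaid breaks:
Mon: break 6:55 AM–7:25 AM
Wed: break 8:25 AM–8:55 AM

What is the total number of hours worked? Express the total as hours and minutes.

Mon: 5:37 AM–12:42 PM = 7 h 5 min; less 30 min break → 6 h 35 min
Tue: 7:26 AM–12:17 PM = 4 h 51 min
Wed: 8:14 AM–2:25 PM = 6 h 11 min; less 30 min break → 5 h 41 min
Total: 6 h 35 min + 4 h 51 min + 5 h 41 min = 17 h 7 min.

17 h 7 min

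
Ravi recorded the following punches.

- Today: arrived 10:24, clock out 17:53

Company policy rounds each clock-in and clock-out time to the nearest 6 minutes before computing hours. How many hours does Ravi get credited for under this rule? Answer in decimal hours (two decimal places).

Today: in 10:24→10:24, out 17:53→17:54; 7 h 30 min

7.50 hours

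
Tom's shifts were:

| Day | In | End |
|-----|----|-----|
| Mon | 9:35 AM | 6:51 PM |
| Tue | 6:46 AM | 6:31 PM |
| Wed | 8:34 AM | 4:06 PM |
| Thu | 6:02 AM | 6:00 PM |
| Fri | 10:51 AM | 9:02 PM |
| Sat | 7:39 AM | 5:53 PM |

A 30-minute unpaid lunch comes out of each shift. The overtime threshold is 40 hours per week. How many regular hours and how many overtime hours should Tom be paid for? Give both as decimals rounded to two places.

Mon: 9:35 AM–6:51 PM = 9 h 16 min; less 30 min break → 8 h 46 min
Tue: 6:46 AM–6:31 PM = 11 h 45 min; less 30 min break → 11 h 15 min
Wed: 8:34 AM–4:06 PM = 7 h 32 min; less 30 min break → 7 h 2 min
Thu: 6:02 AM–6:00 PM = 11 h 58 min; less 30 min break → 11 h 28 min
Fri: 10:51 AM–9:02 PM = 10 h 11 min; less 30 min break → 9 h 41 min
Sat: 7:39 AM–5:53 PM = 10 h 14 min; less 30 min break → 9 h 44 min
Total worked: 57 h 56 min = 57.93 h.
Threshold 40 h → overtime 17 h 56 min, regular 40 h 0 min.

Regular 40.00 hours, overtime 17.93 hours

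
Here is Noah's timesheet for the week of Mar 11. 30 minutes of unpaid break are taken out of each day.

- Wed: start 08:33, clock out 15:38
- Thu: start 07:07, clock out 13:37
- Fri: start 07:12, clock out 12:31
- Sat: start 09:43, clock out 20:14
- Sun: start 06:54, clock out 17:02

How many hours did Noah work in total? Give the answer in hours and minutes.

37 h 3 min

Wed: 08:33–15:38 = 7 h 5 min; less 30 min break → 6 h 35 min
Thu: 07:07–13:37 = 6 h 30 min; less 30 min break → 6 h 0 min
Fri: 07:12–12:31 = 5 h 19 min; less 30 min break → 4 h 49 min
Sat: 09:43–20:14 = 10 h 31 min; less 30 min break → 10 h 1 min
Sun: 06:54–17:02 = 10 h 8 min; less 30 min break → 9 h 38 min
Total: 6 h 35 min + 6 h 0 min + 4 h 49 min + 10 h 1 min + 9 h 38 min = 37 h 3 min.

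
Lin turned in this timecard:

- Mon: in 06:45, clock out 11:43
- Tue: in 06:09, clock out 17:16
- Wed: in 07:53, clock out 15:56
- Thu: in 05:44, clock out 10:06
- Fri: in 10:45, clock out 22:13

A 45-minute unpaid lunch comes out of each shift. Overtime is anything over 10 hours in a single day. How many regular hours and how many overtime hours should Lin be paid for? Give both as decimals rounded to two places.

Regular 35.13 hours, overtime 1.08 hours

Mon: 06:45–11:43 = 4 h 58 min; less 45 min break → 4 h 13 min
Tue: 06:09–17:16 = 11 h 7 min; less 45 min break → 10 h 22 min
Wed: 07:53–15:56 = 8 h 3 min; less 45 min break → 7 h 18 min
Thu: 05:44–10:06 = 4 h 22 min; less 45 min break → 3 h 37 min
Fri: 10:45–22:13 = 11 h 28 min; less 45 min break → 10 h 43 min
Mon reg 4 h 13 min / OT 0 h 0 min; Tue reg 10 h 0 min / OT 0 h 22 min; Wed reg 7 h 18 min / OT 0 h 0 min; Thu reg 3 h 37 min / OT 0 h 0 min; Fri reg 10 h 0 min / OT 0 h 43 min.
Totals: regular 35 h 8 min, overtime 1 h 5 min.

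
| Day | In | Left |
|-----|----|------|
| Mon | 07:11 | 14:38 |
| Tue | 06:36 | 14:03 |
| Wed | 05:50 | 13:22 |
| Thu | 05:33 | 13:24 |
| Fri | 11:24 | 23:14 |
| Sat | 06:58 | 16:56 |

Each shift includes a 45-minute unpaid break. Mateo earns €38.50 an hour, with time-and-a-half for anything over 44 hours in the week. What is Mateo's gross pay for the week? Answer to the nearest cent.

Mon: 07:11–14:38 = 7 h 27 min; less 45 min break → 6 h 42 min
Tue: 06:36–14:03 = 7 h 27 min; less 45 min break → 6 h 42 min
Wed: 05:50–13:22 = 7 h 32 min; less 45 min break → 6 h 47 min
Thu: 05:33–13:24 = 7 h 51 min; less 45 min break → 7 h 6 min
Fri: 11:24–23:14 = 11 h 50 min; less 45 min break → 11 h 5 min
Sat: 06:58–16:56 = 9 h 58 min; less 45 min break → 9 h 13 min
Total worked: 47 h 35 min = 2855 min.
Regular 44 h 0 min = 2640 min at €38.50/h; overtime 3 h 35 min = 215 min at €57.75/h.
Pay = (2640 × €38.50 + 215 × €57.75) ÷ 60 = €1900.94.

€1900.94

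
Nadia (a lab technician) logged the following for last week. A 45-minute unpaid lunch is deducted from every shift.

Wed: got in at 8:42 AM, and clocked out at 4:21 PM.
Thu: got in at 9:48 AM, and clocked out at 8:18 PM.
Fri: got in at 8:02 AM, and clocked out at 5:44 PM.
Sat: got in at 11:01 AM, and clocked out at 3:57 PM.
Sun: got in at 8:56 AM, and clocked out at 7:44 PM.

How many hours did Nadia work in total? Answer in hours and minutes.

39 h 50 min

Wed: 8:42 AM–4:21 PM = 7 h 39 min; less 45 min break → 6 h 54 min
Thu: 9:48 AM–8:18 PM = 10 h 30 min; less 45 min break → 9 h 45 min
Fri: 8:02 AM–5:44 PM = 9 h 42 min; less 45 min break → 8 h 57 min
Sat: 11:01 AM–3:57 PM = 4 h 56 min; less 45 min break → 4 h 11 min
Sun: 8:56 AM–7:44 PM = 10 h 48 min; less 45 min break → 10 h 3 min
Total: 6 h 54 min + 9 h 45 min + 8 h 57 min + 4 h 11 min + 10 h 3 min = 39 h 50 min.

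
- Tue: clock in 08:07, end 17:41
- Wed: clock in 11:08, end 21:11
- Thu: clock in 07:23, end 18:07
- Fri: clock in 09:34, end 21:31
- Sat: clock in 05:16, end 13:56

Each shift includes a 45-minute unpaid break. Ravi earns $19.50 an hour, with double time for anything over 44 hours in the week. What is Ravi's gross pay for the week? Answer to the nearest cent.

$983.45

Tue: 08:07–17:41 = 9 h 34 min; less 45 min break → 8 h 49 min
Wed: 11:08–21:11 = 10 h 3 min; less 45 min break → 9 h 18 min
Thu: 07:23–18:07 = 10 h 44 min; less 45 min break → 9 h 59 min
Fri: 09:34–21:31 = 11 h 57 min; less 45 min break → 11 h 12 min
Sat: 05:16–13:56 = 8 h 40 min; less 45 min break → 7 h 55 min
Total worked: 47 h 13 min = 2833 min.
Regular 44 h 0 min = 2640 min at $19.50/h; overtime 3 h 13 min = 193 min at $39.00/h.
Pay = (2640 × $19.50 + 193 × $39.00) ÷ 60 = $983.45.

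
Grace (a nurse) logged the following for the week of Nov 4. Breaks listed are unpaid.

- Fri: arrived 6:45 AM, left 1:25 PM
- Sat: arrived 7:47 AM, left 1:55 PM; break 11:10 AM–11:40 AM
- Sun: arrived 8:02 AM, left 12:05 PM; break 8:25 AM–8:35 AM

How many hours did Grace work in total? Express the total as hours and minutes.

Fri: 6:45 AM–1:25 PM = 6 h 40 min
Sat: 7:47 AM–1:55 PM = 6 h 8 min; less 30 min break → 5 h 38 min
Sun: 8:02 AM–12:05 PM = 4 h 3 min; less 10 min break → 3 h 53 min
Total: 6 h 40 min + 5 h 38 min + 3 h 53 min = 16 h 11 min.

16 h 11 min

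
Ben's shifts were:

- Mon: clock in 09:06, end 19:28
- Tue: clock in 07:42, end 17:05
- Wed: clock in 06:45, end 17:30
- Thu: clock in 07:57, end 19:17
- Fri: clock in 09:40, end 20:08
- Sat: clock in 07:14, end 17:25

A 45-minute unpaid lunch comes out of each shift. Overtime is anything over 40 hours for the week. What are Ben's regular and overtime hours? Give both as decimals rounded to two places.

Regular 40.00 hours, overtime 17.98 hours

Mon: 09:06–19:28 = 10 h 22 min; less 45 min break → 9 h 37 min
Tue: 07:42–17:05 = 9 h 23 min; less 45 min break → 8 h 38 min
Wed: 06:45–17:30 = 10 h 45 min; less 45 min break → 10 h 0 min
Thu: 07:57–19:17 = 11 h 20 min; less 45 min break → 10 h 35 min
Fri: 09:40–20:08 = 10 h 28 min; less 45 min break → 9 h 43 min
Sat: 07:14–17:25 = 10 h 11 min; less 45 min break → 9 h 26 min
Total worked: 57 h 59 min = 57.98 h.
Threshold 40 h → overtime 17 h 59 min, regular 40 h 0 min.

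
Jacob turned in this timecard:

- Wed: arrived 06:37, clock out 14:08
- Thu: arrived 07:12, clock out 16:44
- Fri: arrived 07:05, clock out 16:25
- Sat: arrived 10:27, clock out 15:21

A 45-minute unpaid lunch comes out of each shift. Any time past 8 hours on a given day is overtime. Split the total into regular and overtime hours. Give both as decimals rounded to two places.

Wed: 06:37–14:08 = 7 h 31 min; less 45 min break → 6 h 46 min
Thu: 07:12–16:44 = 9 h 32 min; less 45 min break → 8 h 47 min
Fri: 07:05–16:25 = 9 h 20 min; less 45 min break → 8 h 35 min
Sat: 10:27–15:21 = 4 h 54 min; less 45 min break → 4 h 9 min
Wed reg 6 h 46 min / OT 0 h 0 min; Thu reg 8 h 0 min / OT 0 h 47 min; Fri reg 8 h 0 min / OT 0 h 35 min; Sat reg 4 h 9 min / OT 0 h 0 min.
Totals: regular 26 h 55 min, overtime 1 h 22 min.

Regular 26.92 hours, overtime 1.37 hours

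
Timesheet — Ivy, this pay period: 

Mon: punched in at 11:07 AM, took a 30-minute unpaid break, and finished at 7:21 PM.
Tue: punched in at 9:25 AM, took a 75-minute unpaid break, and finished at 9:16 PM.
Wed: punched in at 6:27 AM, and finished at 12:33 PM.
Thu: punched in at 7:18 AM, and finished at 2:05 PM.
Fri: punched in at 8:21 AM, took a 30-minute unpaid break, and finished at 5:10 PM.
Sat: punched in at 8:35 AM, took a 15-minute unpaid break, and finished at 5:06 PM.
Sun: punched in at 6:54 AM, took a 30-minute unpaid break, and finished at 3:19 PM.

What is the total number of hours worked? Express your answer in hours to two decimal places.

55.72 hours

Mon: 11:07 AM–7:21 PM = 8 h 14 min; less 30 min break → 7 h 44 min
Tue: 9:25 AM–9:16 PM = 11 h 51 min; less 75 min break → 10 h 36 min
Wed: 6:27 AM–12:33 PM = 6 h 6 min
Thu: 7:18 AM–2:05 PM = 6 h 47 min
Fri: 8:21 AM–5:10 PM = 8 h 49 min; less 30 min break → 8 h 19 min
Sat: 8:35 AM–5:06 PM = 8 h 31 min; less 15 min break → 8 h 16 min
Sun: 6:54 AM–3:19 PM = 8 h 25 min; less 30 min break → 7 h 55 min
Total: 7 h 44 min + 10 h 36 min + 6 h 6 min + 6 h 47 min + 8 h 19 min + 8 h 16 min + 7 h 55 min = 55 h 43 min.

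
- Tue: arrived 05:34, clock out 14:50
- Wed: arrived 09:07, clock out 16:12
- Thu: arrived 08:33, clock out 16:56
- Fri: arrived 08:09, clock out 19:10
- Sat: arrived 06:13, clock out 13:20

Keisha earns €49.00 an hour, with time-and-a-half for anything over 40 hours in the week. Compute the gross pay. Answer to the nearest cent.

€2170.70

Tue: 05:34–14:50 = 9 h 16 min
Wed: 09:07–16:12 = 7 h 5 min
Thu: 08:33–16:56 = 8 h 23 min
Fri: 08:09–19:10 = 11 h 1 min
Sat: 06:13–13:20 = 7 h 7 min
Total worked: 42 h 52 min = 2572 min.
Regular 40 h 0 min = 2400 min at €49.00/h; overtime 2 h 52 min = 172 min at €73.50/h.
Pay = (2400 × €49.00 + 172 × €73.50) ÷ 60 = €2170.70.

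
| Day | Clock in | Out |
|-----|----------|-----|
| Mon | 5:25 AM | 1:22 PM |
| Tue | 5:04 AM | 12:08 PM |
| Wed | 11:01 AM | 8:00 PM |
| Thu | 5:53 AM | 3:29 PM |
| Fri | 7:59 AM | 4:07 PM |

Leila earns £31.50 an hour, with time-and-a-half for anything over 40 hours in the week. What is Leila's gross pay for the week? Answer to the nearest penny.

Mon: 5:25 AM–1:22 PM = 7 h 57 min
Tue: 5:04 AM–12:08 PM = 7 h 4 min
Wed: 11:01 AM–8:00 PM = 8 h 59 min
Thu: 5:53 AM–3:29 PM = 9 h 36 min
Fri: 7:59 AM–4:07 PM = 8 h 8 min
Total worked: 41 h 44 min = 2504 min.
Regular 40 h 0 min = 2400 min at £31.50/h; overtime 1 h 44 min = 104 min at £47.25/h.
Pay = (2400 × £31.50 + 104 × £47.25) ÷ 60 = £1341.90.

£1341.90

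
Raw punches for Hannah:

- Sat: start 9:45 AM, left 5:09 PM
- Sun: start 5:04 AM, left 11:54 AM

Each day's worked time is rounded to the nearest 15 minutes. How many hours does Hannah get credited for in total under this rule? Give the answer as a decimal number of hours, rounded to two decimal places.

Sat: 9:45 AM–5:09 PM = 7 h 24 min → rounds to 7 h 30 min
Sun: 5:04 AM–11:54 AM = 6 h 50 min → rounds to 6 h 45 min
Total credited: 14 h 15 min.

14.25 hours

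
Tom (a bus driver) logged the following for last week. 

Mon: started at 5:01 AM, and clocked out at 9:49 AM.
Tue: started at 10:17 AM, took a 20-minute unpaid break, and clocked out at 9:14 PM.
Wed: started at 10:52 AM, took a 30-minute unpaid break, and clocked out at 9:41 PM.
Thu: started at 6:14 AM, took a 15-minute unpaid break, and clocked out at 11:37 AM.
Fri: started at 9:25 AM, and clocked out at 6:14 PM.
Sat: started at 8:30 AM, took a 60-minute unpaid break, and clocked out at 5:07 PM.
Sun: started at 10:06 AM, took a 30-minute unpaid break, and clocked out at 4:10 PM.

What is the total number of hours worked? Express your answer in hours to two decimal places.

Mon: 5:01 AM–9:49 AM = 4 h 48 min
Tue: 10:17 AM–9:14 PM = 10 h 57 min; less 20 min break → 10 h 37 min
Wed: 10:52 AM–9:41 PM = 10 h 49 min; less 30 min break → 10 h 19 min
Thu: 6:14 AM–11:37 AM = 5 h 23 min; less 15 min break → 5 h 8 min
Fri: 9:25 AM–6:14 PM = 8 h 49 min
Sat: 8:30 AM–5:07 PM = 8 h 37 min; less 60 min break → 7 h 37 min
Sun: 10:06 AM–4:10 PM = 6 h 4 min; less 30 min break → 5 h 34 min
Total: 4 h 48 min + 10 h 37 min + 10 h 19 min + 5 h 8 min + 8 h 49 min + 7 h 37 min + 5 h 34 min = 52 h 52 min.

52.87 hours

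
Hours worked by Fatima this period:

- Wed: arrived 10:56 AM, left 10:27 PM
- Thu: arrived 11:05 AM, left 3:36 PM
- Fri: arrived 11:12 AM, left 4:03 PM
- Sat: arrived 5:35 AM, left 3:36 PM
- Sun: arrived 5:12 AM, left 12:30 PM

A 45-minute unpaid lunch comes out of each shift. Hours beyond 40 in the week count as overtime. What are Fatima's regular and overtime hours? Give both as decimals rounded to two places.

Regular 34.45 hours, overtime 0.00 hours

Wed: 10:56 AM–10:27 PM = 11 h 31 min; less 45 min break → 10 h 46 min
Thu: 11:05 AM–3:36 PM = 4 h 31 min; less 45 min break → 3 h 46 min
Fri: 11:12 AM–4:03 PM = 4 h 51 min; less 45 min break → 4 h 6 min
Sat: 5:35 AM–3:36 PM = 10 h 1 min; less 45 min break → 9 h 16 min
Sun: 5:12 AM–12:30 PM = 7 h 18 min; less 45 min break → 6 h 33 min
Total worked: 34 h 27 min = 34.45 h.
Threshold 40 h → overtime 0 h 0 min, regular 34 h 27 min.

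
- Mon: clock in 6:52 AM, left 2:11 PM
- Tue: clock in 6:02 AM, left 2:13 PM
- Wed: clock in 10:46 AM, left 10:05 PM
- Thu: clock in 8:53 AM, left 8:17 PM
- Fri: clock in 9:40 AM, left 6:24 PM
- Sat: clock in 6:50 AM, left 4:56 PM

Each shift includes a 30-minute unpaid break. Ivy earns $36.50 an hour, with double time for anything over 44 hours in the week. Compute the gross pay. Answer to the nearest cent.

$2339.65

Mon: 6:52 AM–2:11 PM = 7 h 19 min; less 30 min break → 6 h 49 min
Tue: 6:02 AM–2:13 PM = 8 h 11 min; less 30 min break → 7 h 41 min
Wed: 10:46 AM–10:05 PM = 11 h 19 min; less 30 min break → 10 h 49 min
Thu: 8:53 AM–8:17 PM = 11 h 24 min; less 30 min break → 10 h 54 min
Fri: 9:40 AM–6:24 PM = 8 h 44 min; less 30 min break → 8 h 14 min
Sat: 6:50 AM–4:56 PM = 10 h 6 min; less 30 min break → 9 h 36 min
Total worked: 54 h 3 min = 3243 min.
Regular 44 h 0 min = 2640 min at $36.50/h; overtime 10 h 3 min = 603 min at $73.00/h.
Pay = (2640 × $36.50 + 603 × $73.00) ÷ 60 = $2339.65.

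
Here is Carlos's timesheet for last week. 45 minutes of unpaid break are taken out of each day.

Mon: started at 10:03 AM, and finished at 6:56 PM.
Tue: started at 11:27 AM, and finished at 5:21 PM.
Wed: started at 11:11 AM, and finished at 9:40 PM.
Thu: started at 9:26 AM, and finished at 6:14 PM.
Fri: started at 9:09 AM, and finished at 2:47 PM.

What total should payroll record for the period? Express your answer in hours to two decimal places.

35.95 hours

Mon: 10:03 AM–6:56 PM = 8 h 53 min; less 45 min break → 8 h 8 min
Tue: 11:27 AM–5:21 PM = 5 h 54 min; less 45 min break → 5 h 9 min
Wed: 11:11 AM–9:40 PM = 10 h 29 min; less 45 min break → 9 h 44 min
Thu: 9:26 AM–6:14 PM = 8 h 48 min; less 45 min break → 8 h 3 min
Fri: 9:09 AM–2:47 PM = 5 h 38 min; less 45 min break → 4 h 53 min
Total: 8 h 8 min + 5 h 9 min + 9 h 44 min + 8 h 3 min + 4 h 53 min = 35 h 57 min.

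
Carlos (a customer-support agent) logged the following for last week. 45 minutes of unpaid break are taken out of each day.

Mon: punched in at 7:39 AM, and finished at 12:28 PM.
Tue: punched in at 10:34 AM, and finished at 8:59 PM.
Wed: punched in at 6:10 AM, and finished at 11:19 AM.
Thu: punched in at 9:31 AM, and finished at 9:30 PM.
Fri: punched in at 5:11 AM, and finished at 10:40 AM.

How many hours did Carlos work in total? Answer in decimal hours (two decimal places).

Mon: 7:39 AM–12:28 PM = 4 h 49 min; less 45 min break → 4 h 4 min
Tue: 10:34 AM–8:59 PM = 10 h 25 min; less 45 min break → 9 h 40 min
Wed: 6:10 AM–11:19 AM = 5 h 9 min; less 45 min break → 4 h 24 min
Thu: 9:31 AM–9:30 PM = 11 h 59 min; less 45 min break → 11 h 14 min
Fri: 5:11 AM–10:40 AM = 5 h 29 min; less 45 min break → 4 h 44 min
Total: 4 h 4 min + 9 h 40 min + 4 h 24 min + 11 h 14 min + 4 h 44 min = 34 h 6 min.

34.10 hours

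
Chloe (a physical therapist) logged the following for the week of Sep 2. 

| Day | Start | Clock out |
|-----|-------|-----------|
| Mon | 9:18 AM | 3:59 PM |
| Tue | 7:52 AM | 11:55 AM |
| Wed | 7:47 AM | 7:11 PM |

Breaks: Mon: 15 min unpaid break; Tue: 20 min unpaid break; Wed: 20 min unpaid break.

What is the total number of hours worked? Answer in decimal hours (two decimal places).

21.22 hours

Mon: 9:18 AM–3:59 PM = 6 h 41 min; less 15 min break → 6 h 26 min
Tue: 7:52 AM–11:55 AM = 4 h 3 min; less 20 min break → 3 h 43 min
Wed: 7:47 AM–7:11 PM = 11 h 24 min; less 20 min break → 11 h 4 min
Total: 6 h 26 min + 3 h 43 min + 11 h 4 min = 21 h 13 min.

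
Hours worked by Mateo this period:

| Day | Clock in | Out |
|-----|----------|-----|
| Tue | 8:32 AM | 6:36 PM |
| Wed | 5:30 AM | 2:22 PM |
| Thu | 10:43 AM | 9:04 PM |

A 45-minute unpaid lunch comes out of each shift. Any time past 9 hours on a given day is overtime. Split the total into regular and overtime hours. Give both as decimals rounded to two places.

Regular 26.12 hours, overtime 0.92 hours

Tue: 8:32 AM–6:36 PM = 10 h 4 min; less 45 min break → 9 h 19 min
Wed: 5:30 AM–2:22 PM = 8 h 52 min; less 45 min break → 8 h 7 min
Thu: 10:43 AM–9:04 PM = 10 h 21 min; less 45 min break → 9 h 36 min
Tue reg 9 h 0 min / OT 0 h 19 min; Wed reg 8 h 7 min / OT 0 h 0 min; Thu reg 9 h 0 min / OT 0 h 36 min.
Totals: regular 26 h 7 min, overtime 0 h 55 min.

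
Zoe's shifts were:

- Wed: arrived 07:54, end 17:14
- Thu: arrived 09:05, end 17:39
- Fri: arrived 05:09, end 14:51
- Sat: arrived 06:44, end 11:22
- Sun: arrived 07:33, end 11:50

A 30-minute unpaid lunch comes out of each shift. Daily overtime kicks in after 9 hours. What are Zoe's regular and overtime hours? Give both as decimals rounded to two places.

Wed: 07:54–17:14 = 9 h 20 min; less 30 min break → 8 h 50 min
Thu: 09:05–17:39 = 8 h 34 min; less 30 min break → 8 h 4 min
Fri: 05:09–14:51 = 9 h 42 min; less 30 min break → 9 h 12 min
Sat: 06:44–11:22 = 4 h 38 min; less 30 min break → 4 h 8 min
Sun: 07:33–11:50 = 4 h 17 min; less 30 min break → 3 h 47 min
Wed reg 8 h 50 min / OT 0 h 0 min; Thu reg 8 h 4 min / OT 0 h 0 min; Fri reg 9 h 0 min / OT 0 h 12 min; Sat reg 4 h 8 min / OT 0 h 0 min; Sun reg 3 h 47 min / OT 0 h 0 min.
Totals: regular 33 h 49 min, overtime 0 h 12 min.

Regular 33.82 hours, overtime 0.20 hours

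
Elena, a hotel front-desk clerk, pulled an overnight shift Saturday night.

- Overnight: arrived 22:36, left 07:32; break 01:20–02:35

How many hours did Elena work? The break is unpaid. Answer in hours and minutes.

Overnight: 22:36 → midnight = 1 h 24 min; midnight → 07:32 = 7 h 32 min; span 8 h 56 min; less 75 min break → 7 h 41 min

7 h 41 min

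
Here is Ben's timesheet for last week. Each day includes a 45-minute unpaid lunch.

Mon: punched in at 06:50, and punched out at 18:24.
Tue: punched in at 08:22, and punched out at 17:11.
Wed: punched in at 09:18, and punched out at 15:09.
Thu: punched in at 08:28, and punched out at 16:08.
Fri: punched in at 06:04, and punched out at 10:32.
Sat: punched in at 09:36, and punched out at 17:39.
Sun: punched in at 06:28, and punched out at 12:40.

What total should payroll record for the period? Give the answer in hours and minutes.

Mon: 06:50–18:24 = 11 h 34 min; less 45 min break → 10 h 49 min
Tue: 08:22–17:11 = 8 h 49 min; less 45 min break → 8 h 4 min
Wed: 09:18–15:09 = 5 h 51 min; less 45 min break → 5 h 6 min
Thu: 08:28–16:08 = 7 h 40 min; less 45 min break → 6 h 55 min
Fri: 06:04–10:32 = 4 h 28 min; less 45 min break → 3 h 43 min
Sat: 09:36–17:39 = 8 h 3 min; less 45 min break → 7 h 18 min
Sun: 06:28–12:40 = 6 h 12 min; less 45 min break → 5 h 27 min
Total: 10 h 49 min + 8 h 4 min + 5 h 6 min + 6 h 55 min + 3 h 43 min + 7 h 18 min + 5 h 27 min = 47 h 22 min.

47 h 22 min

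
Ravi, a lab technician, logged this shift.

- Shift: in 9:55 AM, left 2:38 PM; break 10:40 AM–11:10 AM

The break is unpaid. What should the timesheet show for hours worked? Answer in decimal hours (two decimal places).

4.22 hours

Shift: 9:55 AM–2:38 PM = 4 h 43 min; less 30 min break → 4 h 13 min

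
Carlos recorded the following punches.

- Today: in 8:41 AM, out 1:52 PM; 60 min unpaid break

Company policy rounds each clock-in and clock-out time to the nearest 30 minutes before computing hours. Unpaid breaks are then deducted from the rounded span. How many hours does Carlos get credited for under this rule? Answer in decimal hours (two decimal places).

4.50 hours

Today: in 8:41 AM→8:30 AM, out 1:52 PM→2:00 PM; 5 h 30 min − 60 min = 4 h 30 min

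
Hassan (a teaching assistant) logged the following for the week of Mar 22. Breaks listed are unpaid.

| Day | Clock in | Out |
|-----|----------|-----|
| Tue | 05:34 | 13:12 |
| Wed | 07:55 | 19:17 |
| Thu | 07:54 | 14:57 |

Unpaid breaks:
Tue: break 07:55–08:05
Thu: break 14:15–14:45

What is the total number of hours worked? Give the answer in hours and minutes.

25 h 23 min

Tue: 05:34–13:12 = 7 h 38 min; less 10 min break → 7 h 28 min
Wed: 07:55–19:17 = 11 h 22 min
Thu: 07:54–14:57 = 7 h 3 min; less 30 min break → 6 h 33 min
Total: 7 h 28 min + 11 h 22 min + 6 h 33 min = 25 h 23 min.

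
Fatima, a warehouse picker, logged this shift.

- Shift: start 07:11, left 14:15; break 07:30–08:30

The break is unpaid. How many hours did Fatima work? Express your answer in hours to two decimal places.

6.07 hours

Shift: 07:11–14:15 = 7 h 4 min; less 60 min break → 6 h 4 min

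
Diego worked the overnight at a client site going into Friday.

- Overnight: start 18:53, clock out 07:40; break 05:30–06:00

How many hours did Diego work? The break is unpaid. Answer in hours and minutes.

12 h 17 min

Overnight: 18:53 → midnight = 5 h 7 min; midnight → 07:40 = 7 h 40 min; span 12 h 47 min; less 30 min break → 12 h 17 min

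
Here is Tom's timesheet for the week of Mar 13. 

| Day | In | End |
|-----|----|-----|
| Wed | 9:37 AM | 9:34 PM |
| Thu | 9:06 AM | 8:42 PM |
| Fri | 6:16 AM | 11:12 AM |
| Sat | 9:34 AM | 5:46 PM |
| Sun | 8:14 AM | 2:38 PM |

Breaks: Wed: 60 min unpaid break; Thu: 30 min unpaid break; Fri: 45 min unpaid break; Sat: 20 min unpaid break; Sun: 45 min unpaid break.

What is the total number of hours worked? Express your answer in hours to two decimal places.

Wed: 9:37 AM–9:34 PM = 11 h 57 min; less 60 min break → 10 h 57 min
Thu: 9:06 AM–8:42 PM = 11 h 36 min; less 30 min break → 11 h 6 min
Fri: 6:16 AM–11:12 AM = 4 h 56 min; less 45 min break → 4 h 11 min
Sat: 9:34 AM–5:46 PM = 8 h 12 min; less 20 min break → 7 h 52 min
Sun: 8:14 AM–2:38 PM = 6 h 24 min; less 45 min break → 5 h 39 min
Total: 10 h 57 min + 11 h 6 min + 4 h 11 min + 7 h 52 min + 5 h 39 min = 39 h 45 min.

39.75 hours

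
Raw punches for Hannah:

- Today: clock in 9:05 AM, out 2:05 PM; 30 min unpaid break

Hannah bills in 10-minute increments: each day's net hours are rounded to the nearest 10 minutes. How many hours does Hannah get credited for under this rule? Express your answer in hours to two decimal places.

Today: 9:05 AM–2:05 PM = 5 h 0 min − 30 min = 4 h 30 min → rounds to 4 h 30 min

4.50 hours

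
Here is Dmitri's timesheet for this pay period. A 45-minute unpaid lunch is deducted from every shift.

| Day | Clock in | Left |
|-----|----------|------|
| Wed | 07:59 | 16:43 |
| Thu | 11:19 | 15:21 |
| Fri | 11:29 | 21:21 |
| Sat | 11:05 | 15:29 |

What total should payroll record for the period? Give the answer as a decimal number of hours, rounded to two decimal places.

24.03 hours

Wed: 07:59–16:43 = 8 h 44 min; less 45 min break → 7 h 59 min
Thu: 11:19–15:21 = 4 h 2 min; less 45 min break → 3 h 17 min
Fri: 11:29–21:21 = 9 h 52 min; less 45 min break → 9 h 7 min
Sat: 11:05–15:29 = 4 h 24 min; less 45 min break → 3 h 39 min
Total: 7 h 59 min + 3 h 17 min + 9 h 7 min + 3 h 39 min = 24 h 2 min.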